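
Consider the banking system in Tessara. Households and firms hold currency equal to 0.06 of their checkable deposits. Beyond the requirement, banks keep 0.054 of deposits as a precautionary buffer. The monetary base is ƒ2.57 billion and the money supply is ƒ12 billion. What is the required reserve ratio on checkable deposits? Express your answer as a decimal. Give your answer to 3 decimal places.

0.113

Using m = M/MB = 12/2.57 ≈ 4.669261. Since m = (1 + c)/(c + rr + e), the denominator satisfies c + rr + e = (1 + c)/m = (1 + 0.06) / 4.669261 ≈ 0.227017.
With c = 0.06 and e = 0.054, the required reserve ratio on checkable deposits is 0.227017 − 0.06 − 0.054 = 0.113017.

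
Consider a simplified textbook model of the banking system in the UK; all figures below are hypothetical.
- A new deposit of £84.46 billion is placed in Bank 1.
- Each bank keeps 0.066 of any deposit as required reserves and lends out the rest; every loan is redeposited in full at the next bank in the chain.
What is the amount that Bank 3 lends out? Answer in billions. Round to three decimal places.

£68.816 billion

Each bank lends a fraction (1 − rr) = 0.9340 of the deposit it receives, so Bank 3 receives 84.46·0.9340^2 and lends 84.46·0.9340^3 ≈ 68.8164 billion.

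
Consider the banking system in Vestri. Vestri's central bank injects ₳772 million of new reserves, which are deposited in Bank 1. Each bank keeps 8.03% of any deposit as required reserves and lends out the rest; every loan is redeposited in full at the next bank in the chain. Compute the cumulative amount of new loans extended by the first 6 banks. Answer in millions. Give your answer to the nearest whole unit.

₳3491 million

Bank i lends (1 − rr)^i of the original deposit: Bank 1 lends 772·0.9197 = 710.0084, Bank 2 lends 772·0.9197² ≈ 652.9947, and so on.
Summing a geometric series: total = 772·[0.9197·(1 − 0.9197^6) / (1 − 0.9197)] ≈ 3491.0696 million.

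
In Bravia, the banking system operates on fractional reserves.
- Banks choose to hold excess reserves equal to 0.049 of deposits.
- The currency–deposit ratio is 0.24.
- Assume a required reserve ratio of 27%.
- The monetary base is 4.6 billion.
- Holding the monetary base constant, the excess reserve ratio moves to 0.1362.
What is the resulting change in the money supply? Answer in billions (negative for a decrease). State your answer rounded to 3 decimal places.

Initially m₁ = (1 + 0.24) / (0.27 + 0.049 + 0.24) ≈ 2.21825, so M₁ = 2.21825 × 4.6 ≈ 10.2039 billion.
After the change m₂ = (1 + 0.24) / (0.27 + 0.1362 + 0.24) ≈ 1.91891, so M₂ = 1.91891 × 4.6 ≈ 8.827 billion.
ΔM = M₂ − M₁ = 8.827 − 10.2039 = -1.3769 billion.

-1.377 billion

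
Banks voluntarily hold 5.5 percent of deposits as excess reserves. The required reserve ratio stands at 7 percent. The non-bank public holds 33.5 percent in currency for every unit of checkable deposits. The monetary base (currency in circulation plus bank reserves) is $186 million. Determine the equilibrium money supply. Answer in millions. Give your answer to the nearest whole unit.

The money multiplier is m = (1 + c) / (rr + e + c) = (1 + 0.335) / (0.07 + 0.055 + 0.335) ≈ 2.9022.
So M = m × MB = 2.9022 × 186 = 539.8092 million.

$540 million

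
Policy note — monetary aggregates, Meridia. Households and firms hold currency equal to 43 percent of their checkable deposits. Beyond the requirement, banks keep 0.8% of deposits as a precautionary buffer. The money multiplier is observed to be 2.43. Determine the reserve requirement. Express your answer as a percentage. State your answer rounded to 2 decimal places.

Using m = 2.43. Since m = (1 + c)/(c + rr + e), the denominator satisfies c + rr + e = (1 + c)/m = (1 + 0.43) / 2.43 ≈ 0.588477.
With c = 0.43 and e = 0.008, the reserve requirement is 0.588477 − 0.43 − 0.008 = 0.150477.

15.05%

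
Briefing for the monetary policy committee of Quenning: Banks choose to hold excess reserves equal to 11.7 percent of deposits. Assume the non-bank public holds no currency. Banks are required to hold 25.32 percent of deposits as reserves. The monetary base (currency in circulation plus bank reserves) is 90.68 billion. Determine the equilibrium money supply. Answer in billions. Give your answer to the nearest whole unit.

The money multiplier is m = 1 / (rr + e) = 1 / (0.2532 + 0.117) ≈ 2.7012.
So M = m × MB = 2.7012 × 90.68 ≈ 244.9448 billion.

245 billion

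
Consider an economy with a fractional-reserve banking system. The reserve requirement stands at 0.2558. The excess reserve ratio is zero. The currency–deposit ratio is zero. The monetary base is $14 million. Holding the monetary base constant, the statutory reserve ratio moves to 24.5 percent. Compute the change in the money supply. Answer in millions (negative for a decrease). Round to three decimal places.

Initially m₁ = 1 / (0.2558) ≈ 3.909304, so M₁ = 3.909304 × 14 ≈ 54.7303 million.
After the change m₂ = 1 / (0.245) ≈ 4.081633, so M₂ = 4.081633 × 14 ≈ 57.1429 million.
ΔM = M₂ − M₁ = 57.1429 − 54.7303 = 2.4126 million.

$2.413 million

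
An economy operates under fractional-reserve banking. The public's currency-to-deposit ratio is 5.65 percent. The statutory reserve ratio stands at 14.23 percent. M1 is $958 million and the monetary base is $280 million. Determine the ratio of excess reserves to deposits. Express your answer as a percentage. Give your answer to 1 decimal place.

Using m = M/MB = 958/280 ≈ 3.421429. Since m = (1 + c)/(c + rr + e), the denominator satisfies c + rr + e = (1 + c)/m = (1 + 0.0565) / 3.421429 ≈ 0.308789.
With c = 0.0565 and rr = 0.1423, the ratio of excess reserves to deposits is 0.308789 − 0.0565 − 0.1423 = 0.109989.

11.0%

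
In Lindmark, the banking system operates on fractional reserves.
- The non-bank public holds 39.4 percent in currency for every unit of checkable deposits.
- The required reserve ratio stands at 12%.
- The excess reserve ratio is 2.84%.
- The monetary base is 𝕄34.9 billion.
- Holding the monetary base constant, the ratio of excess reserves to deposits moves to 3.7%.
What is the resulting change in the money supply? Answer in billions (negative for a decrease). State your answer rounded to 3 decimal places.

Initially m₁ = (1 + 0.394) / (0.12 + 0.0284 + 0.394) ≈ 2.570059, so M₁ = 2.570059 × 34.9 ≈ 89.6951 billion.
After the change m₂ = (1 + 0.394) / (0.12 + 0.037 + 0.394) ≈ 2.529946, so M₂ = 2.529946 × 34.9 ≈ 88.2951 billion.
ΔM = M₂ − M₁ = 88.2951 − 89.6951 = -1.4 billion.

-1.400 billion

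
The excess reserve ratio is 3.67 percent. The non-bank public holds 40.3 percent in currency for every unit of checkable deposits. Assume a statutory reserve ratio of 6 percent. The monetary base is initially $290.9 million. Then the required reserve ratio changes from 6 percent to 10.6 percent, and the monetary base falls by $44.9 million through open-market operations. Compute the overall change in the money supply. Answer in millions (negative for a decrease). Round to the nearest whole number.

Before: m₁ = (1 + 0.403) / (0.06 + 0.0367 + 0.403) ≈ 2.8077, MB₁ = 290.9, so M₁ = 2.8077 × 290.9 ≈ 816.7599 million.
After: m₂ = (1 + 0.403) / (0.106 + 0.0367 + 0.403) ≈ 2.5710, MB₂ = 290.9 − 44.9 = 246, so M₂ = 2.5710 × 246 = 632.466 million.
ΔM = M₂ − M₁ = 632.466 − 816.7599 = -184.2939 million.

-184 million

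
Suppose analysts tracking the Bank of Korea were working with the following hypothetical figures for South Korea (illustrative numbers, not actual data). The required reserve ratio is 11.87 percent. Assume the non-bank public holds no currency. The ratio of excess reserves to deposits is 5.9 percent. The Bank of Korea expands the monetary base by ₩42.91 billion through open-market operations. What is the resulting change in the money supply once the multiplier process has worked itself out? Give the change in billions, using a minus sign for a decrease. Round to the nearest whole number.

The money multiplier is m = 1 / (rr + e) = 1 / (0.1187 + 0.059) ≈ 5.6275.
The purchase adds 42.91 billion of base, so ΔM = m × ΔMB = 5.6275 × (+42.91) ≈ 241.476 billion.

₩241 billion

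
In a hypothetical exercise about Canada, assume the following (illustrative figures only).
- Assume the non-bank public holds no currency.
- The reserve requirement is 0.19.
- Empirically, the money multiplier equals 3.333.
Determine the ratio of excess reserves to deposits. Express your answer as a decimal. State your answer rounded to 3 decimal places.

0.110

Using m = 3.333. Since m = (1 + c)/(c + rr + e), the denominator satisfies c + rr + e = (1 + c)/m = (1 + 0) / 3.333 ≈ 0.300030.
With c = 0 and rr = 0.19, the ratio of excess reserves to deposits is 0.300030 − 0 − 0.19 = 0.11003.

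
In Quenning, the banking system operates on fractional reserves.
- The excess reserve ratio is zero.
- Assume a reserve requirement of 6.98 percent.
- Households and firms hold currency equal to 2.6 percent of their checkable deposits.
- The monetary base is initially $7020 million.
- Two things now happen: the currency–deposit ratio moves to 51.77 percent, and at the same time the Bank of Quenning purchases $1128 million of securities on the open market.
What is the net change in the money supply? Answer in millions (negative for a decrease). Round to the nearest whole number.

Before: m₁ = (1 + 0.026) / (0.0698 + 0.026) ≈ 10.70981, MB₁ = 7020, so M₁ = 10.70981 × 7020 = 75182.8662 million.
After: m₂ = (1 + 0.5177) / (0.0698 + 0.5177) ≈ 2.58332, MB₂ = 7020 + 1128 = 8148, so M₂ = 2.58332 × 8148 ≈ 21048.8914 million.
ΔM = M₂ − M₁ = 21048.8914 − 75182.8662 = -54133.9748 million.

-54134 million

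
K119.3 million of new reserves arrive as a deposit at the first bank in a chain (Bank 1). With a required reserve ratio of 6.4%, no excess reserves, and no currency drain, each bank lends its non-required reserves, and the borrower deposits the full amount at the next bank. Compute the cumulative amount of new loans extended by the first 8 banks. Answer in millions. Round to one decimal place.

K716.9 million

Bank i lends (1 − rr)^i of the original deposit: Bank 1 lends 119.3·0.9360 = 111.6648, Bank 2 lends 119.3·0.9360² ≈ 104.5183, and so on.
Summing a geometric series: total = 119.3·[0.9360·(1 − 0.9360^8) / (1 − 0.9360)] ≈ 716.8809 million.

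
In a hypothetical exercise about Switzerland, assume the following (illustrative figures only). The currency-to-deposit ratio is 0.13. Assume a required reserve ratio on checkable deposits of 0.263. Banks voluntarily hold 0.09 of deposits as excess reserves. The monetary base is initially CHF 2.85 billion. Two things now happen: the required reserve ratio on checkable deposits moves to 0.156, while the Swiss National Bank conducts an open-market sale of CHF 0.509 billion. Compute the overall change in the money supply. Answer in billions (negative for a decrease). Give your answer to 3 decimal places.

Before: m₁ = (1 + 0.13) / (0.263 + 0.09 + 0.13) ≈ 2.33954, MB₁ = 2.85, so M₁ = 2.33954 × 2.85 ≈ 6.6677 billion.
After: m₂ = (1 + 0.13) / (0.156 + 0.09 + 0.13) ≈ 3.00532, MB₂ = 2.85 − 0.509 = 2.341, so M₂ = 3.00532 × 2.341 ≈ 7.0355 billion.
ΔM = M₂ − M₁ = 7.0355 − 6.6677 = 0.3678 billion.

CHF 0.368 billion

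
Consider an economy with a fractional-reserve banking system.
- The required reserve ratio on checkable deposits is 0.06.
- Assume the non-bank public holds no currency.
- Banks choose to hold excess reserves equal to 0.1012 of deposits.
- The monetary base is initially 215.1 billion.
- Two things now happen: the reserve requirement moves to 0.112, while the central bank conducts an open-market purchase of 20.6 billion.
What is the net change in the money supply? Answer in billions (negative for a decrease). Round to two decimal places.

-228.83 billion

Before: m₁ = 1 / (0.06 + 0.1012) ≈ 6.203474, MB₁ = 215.1, so M₁ = 6.203474 × 215.1 ≈ 1334.3673 billion.
After: m₂ = 1 / (0.112 + 0.1012) ≈ 4.690432, MB₂ = 215.1 + 20.6 = 235.7, so M₂ = 4.690432 × 235.7 ≈ 1105.5348 billion.
ΔM = M₂ − M₁ = 1105.5348 − 1334.3673 = -228.8325 billion.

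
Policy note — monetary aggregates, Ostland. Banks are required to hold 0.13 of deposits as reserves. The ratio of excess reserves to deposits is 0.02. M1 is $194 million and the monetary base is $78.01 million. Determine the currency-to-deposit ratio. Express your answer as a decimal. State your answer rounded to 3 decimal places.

0.422

Using m = M/MB = 194/78.01 ≈ 2.486861. From m = (1 + c)/(c + rr + e), rearranging gives 1 + c = m·(c + rr + e), so c·(1 − m) = m·(rr + e) − 1.
Hence c = [m·(rr + e) − 1]/(1 − m) = [2.486861 × (0.13 + 0.02) − 1] / (1 − 2.486861) ≈ 0.421674.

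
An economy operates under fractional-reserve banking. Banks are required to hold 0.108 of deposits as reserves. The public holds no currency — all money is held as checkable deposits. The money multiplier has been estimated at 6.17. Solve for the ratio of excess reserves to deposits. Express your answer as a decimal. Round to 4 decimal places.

Using m = 6.17. Since m = (1 + c)/(c + rr + e), the denominator satisfies c + rr + e = (1 + c)/m = (1 + 0) / 6.17 ≈ 0.162075.
With c = 0 and rr = 0.108, the ratio of excess reserves to deposits is 0.162075 − 0 − 0.108 = 0.054075.

0.0541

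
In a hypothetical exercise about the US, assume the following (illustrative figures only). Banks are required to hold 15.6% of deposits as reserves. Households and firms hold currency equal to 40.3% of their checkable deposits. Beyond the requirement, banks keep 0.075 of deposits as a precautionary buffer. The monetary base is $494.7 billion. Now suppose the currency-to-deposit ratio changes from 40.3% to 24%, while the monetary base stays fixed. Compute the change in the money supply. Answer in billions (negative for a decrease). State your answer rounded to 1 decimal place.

$207.7 billion

Initially m₁ = (1 + 0.403) / (0.156 + 0.075 + 0.403) ≈ 2.21293, so M₁ = 2.21293 × 494.7 ≈ 1094.7365 billion.
After the change m₂ = (1 + 0.24) / (0.156 + 0.075 + 0.24) ≈ 2.63270, so M₂ = 2.63270 × 494.7 ≈ 1302.3967 billion.
ΔM = M₂ − M₁ = 1302.3967 − 1094.7365 = 207.6602 billion.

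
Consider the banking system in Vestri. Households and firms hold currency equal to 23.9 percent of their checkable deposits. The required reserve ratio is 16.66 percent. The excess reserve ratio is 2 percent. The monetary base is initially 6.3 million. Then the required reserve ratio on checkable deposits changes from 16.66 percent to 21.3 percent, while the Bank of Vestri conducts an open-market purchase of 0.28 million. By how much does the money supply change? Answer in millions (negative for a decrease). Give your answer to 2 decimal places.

-1.07 million

Before: m₁ = (1 + 0.239) / (0.1666 + 0.02 + 0.239) ≈ 2.9112, MB₁ = 6.3, so M₁ = 2.9112 × 6.3 ≈ 18.3406 million.
After: m₂ = (1 + 0.239) / (0.213 + 0.02 + 0.239) = 2.6250, MB₂ = 6.3 + 0.28 = 6.58, so M₂ = 2.6250 × 6.58 = 17.2725 million.
ΔM = M₂ − M₁ = 17.2725 − 18.3406 = -1.0681 million.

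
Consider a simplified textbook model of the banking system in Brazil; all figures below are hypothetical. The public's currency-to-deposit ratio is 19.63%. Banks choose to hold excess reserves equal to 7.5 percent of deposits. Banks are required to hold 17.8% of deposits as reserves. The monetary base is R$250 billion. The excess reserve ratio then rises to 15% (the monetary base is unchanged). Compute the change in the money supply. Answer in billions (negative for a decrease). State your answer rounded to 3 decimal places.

Initially m₁ = (1 + 0.1963) / (0.178 + 0.075 + 0.1963) ≈ 2.6625862, so M₁ = 2.6625862 × 250 ≈ 665.6465 billion.
After the change m₂ = (1 + 0.1963) / (0.178 + 0.15 + 0.1963) ≈ 2.2817089, so M₂ = 2.2817089 × 250 ≈ 570.4272 billion.
ΔM = M₂ − M₁ = 570.4272 − 665.6465 = -95.2193 billion.

-95.219 billion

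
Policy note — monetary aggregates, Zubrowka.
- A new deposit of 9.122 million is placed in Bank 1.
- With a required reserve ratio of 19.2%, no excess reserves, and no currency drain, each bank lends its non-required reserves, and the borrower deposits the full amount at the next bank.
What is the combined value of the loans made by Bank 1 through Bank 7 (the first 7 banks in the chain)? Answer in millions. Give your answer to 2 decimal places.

29.76 million

Bank i lends (1 − rr)^i of the original deposit: Bank 1 lends 9.122·0.8080 ≈ 7.3706, Bank 2 lends 9.122·0.8080² ≈ 5.9554, and so on.
Summing a geometric series: total = 9.122·[0.8080·(1 − 0.8080^7) / (1 − 0.8080)] ≈ 29.7570 million.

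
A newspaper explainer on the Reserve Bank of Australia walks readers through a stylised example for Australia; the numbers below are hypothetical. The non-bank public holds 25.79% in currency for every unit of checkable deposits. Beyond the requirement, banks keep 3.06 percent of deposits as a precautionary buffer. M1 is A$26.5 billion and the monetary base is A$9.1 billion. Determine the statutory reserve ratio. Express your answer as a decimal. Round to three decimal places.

0.143

Using m = M/MB = 26.5/9.1 ≈ 2.912088. Since m = (1 + c)/(c + rr + e), the denominator satisfies c + rr + e = (1 + c)/m = (1 + 0.2579) / 2.912088 ≈ 0.431958.
With c = 0.2579 and e = 0.0306, the statutory reserve ratio is 0.431958 − 0.2579 − 0.0306 = 0.143458.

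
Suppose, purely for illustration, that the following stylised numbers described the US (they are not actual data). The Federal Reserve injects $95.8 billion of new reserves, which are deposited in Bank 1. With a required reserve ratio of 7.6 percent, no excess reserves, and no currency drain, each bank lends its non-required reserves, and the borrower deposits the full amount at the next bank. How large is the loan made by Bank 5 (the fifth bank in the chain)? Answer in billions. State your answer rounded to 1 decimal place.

Each bank lends a fraction (1 − rr) = 0.9240 of the deposit it receives, so Bank 5 receives 95.8·0.9240^4 and lends 95.8·0.9240^5 ≈ 64.5246 billion.

$64.5 billion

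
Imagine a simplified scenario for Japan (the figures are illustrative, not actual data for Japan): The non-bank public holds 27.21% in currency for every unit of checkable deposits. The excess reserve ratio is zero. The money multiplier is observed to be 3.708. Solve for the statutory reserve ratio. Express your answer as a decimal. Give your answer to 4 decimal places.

Using m = 3.708. Since m = (1 + c)/(c + rr + e), the denominator satisfies c + rr + e = (1 + c)/m = (1 + 0.2721) / 3.708 ≈ 0.343069.
With c = 0.2721 and e = 0, the statutory reserve ratio is 0.343069 − 0.2721 − 0 = 0.070969.

0.0710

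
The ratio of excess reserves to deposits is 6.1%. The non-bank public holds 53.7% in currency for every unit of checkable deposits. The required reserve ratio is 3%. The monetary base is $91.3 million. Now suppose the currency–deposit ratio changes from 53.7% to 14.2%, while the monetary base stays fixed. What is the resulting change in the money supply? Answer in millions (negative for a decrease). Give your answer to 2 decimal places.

Initially m₁ = (1 + 0.537) / (0.03 + 0.061 + 0.537) ≈ 2.44745, so M₁ = 2.44745 × 91.3 ≈ 223.4522 million.
After the change m₂ = (1 + 0.142) / (0.03 + 0.061 + 0.142) ≈ 4.90129, so M₂ = 4.90129 × 91.3 ≈ 447.4878 million.
ΔM = M₂ − M₁ = 447.4878 − 223.4522 = 224.0356 million.

$224.04 million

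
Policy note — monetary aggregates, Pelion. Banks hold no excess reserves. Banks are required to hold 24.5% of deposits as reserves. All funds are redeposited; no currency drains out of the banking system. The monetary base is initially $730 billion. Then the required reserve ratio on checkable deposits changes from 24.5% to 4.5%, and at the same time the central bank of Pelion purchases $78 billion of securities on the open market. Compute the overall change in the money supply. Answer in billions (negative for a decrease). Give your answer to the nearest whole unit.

Before: m₁ = 1 / (0.245) ≈ 4.0816, MB₁ = 730, so M₁ = 4.0816 × 730 = 2979.568 billion.
After: m₂ = 1 / (0.045) ≈ 22.2222, MB₂ = 730 + 78 = 808, so M₂ = 22.2222 × 808 = 17955.5376 billion.
ΔM = M₂ − M₁ = 17955.5376 − 2979.568 = 14975.9696 billion.

$14976 billion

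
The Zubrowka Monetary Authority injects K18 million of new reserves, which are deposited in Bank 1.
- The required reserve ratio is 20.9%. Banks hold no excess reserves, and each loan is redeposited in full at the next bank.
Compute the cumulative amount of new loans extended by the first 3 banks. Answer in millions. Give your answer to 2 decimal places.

K34.41 million

Bank i lends (1 − rr)^i of the original deposit: Bank 1 lends 18·0.7910 = 14.2380, Bank 2 lends 18·0.7910² ≈ 11.2623, and so on.
Summing a geometric series: total = 18·[0.7910·(1 − 0.7910^3) / (1 − 0.7910)] ≈ 34.4087 million.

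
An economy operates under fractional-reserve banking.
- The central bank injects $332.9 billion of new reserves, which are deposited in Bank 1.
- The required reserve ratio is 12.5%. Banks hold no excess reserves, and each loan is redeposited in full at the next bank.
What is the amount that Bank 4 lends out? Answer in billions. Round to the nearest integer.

$195 billion

Each bank lends a fraction (1 − rr) = 0.8750 of the deposit it receives, so Bank 4 receives 332.9·0.8750^3 and lends 332.9·0.8750^4 ≈ 195.1399 billion.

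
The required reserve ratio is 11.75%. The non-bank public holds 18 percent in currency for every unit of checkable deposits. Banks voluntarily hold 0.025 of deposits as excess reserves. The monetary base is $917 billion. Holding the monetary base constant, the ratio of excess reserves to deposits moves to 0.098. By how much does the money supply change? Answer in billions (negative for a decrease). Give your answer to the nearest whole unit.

-619 billion

Initially m₁ = (1 + 0.18) / (0.1175 + 0.025 + 0.18) ≈ 3.6589, so M₁ = 3.6589 × 917 = 3355.2113 billion.
After the change m₂ = (1 + 0.18) / (0.1175 + 0.098 + 0.18) ≈ 2.9836, so M₂ = 2.9836 × 917 = 2735.9612 billion.
ΔM = M₂ − M₁ = 2735.9612 − 3355.2113 = -619.2501 billion.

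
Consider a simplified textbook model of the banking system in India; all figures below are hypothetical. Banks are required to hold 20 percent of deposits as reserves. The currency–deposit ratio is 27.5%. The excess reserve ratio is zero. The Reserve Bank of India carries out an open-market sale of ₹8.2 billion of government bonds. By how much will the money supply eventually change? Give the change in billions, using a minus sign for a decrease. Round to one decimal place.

The money multiplier is m = (1 + c) / (rr + c) = (1 + 0.275) / (0.2 + 0.275) ≈ 2.6842.
The sale removes 8.2 billion of base, so ΔM = m × ΔMB = 2.6842 × (−8.2) ≈ -22.0104 billion.

-22.0 billion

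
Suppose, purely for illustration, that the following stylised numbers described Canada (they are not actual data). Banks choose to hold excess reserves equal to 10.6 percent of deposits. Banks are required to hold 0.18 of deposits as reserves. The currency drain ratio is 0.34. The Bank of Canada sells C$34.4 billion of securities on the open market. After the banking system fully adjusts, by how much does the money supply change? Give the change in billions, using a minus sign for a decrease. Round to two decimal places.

-73.64 billion

The money multiplier is m = (1 + c) / (rr + e + c) = (1 + 0.34) / (0.18 + 0.106 + 0.34) ≈ 2.14058.
The sale removes 34.4 billion of base, so ΔM = m × ΔMB = 2.14058 × (−34.4) ≈ -73.636 billion.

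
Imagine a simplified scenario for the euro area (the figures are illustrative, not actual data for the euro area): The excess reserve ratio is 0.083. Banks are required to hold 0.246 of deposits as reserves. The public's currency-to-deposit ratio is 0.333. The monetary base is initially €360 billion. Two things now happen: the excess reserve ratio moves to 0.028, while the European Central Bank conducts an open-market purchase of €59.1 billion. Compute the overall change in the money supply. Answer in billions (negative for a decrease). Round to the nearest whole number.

€195 billion

Before: m₁ = (1 + 0.333) / (0.246 + 0.083 + 0.333) ≈ 2.0136, MB₁ = 360, so M₁ = 2.0136 × 360 = 724.896 billion.
After: m₂ = (1 + 0.333) / (0.246 + 0.028 + 0.333) ≈ 2.1960, MB₂ = 360 + 59.1 = 419.1, so M₂ = 2.1960 × 419.1 = 920.3436 billion.
ΔM = M₂ − M₁ = 920.3436 − 724.896 = 195.4476 billion.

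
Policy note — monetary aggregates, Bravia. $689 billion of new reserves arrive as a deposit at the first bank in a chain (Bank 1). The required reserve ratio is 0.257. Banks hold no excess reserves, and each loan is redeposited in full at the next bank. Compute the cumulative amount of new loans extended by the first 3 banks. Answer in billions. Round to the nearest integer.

$1175 billion

Bank i lends (1 − rr)^i of the original deposit: Bank 1 lends 689·0.7430 = 511.9270, Bank 2 lends 689·0.7430² ≈ 380.3618, and so on.
Summing a geometric series: total = 689·[0.7430·(1 − 0.7430^3) / (1 − 0.7430)] ≈ 1174.8975 billion.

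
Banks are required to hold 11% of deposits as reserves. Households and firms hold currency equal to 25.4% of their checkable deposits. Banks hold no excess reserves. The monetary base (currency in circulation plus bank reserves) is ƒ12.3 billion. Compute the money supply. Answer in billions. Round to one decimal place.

The money multiplier is m = (1 + c) / (rr + c) = (1 + 0.254) / (0.11 + 0.254) ≈ 3.4451.
So M = m × MB = 3.4451 × 12.3 ≈ 42.3747 billion.

ƒ42.4 billion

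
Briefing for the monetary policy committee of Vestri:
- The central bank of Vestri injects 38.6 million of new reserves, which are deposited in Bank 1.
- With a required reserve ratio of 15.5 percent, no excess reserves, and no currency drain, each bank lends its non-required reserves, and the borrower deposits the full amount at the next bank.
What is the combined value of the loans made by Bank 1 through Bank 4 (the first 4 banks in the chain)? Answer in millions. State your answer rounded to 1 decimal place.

Bank i lends (1 − rr)^i of the original deposit: Bank 1 lends 38.6·0.8450 = 32.6170, Bank 2 lends 38.6·0.8450² ≈ 27.5614, and so on.
Summing a geometric series: total = 38.6·[0.8450·(1 − 0.8450^4) / (1 − 0.8450)] ≈ 103.1472 million.

103.1 million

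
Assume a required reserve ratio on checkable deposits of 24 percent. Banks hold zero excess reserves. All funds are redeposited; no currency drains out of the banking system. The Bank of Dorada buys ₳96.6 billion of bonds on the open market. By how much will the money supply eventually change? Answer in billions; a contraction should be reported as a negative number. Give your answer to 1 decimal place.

₳402.5 billion

The simple money multiplier is m = 1/rr = 1/0.24 ≈ 4.1667.
An open-market purchase increases the monetary base by 96.6 billion, so ΔM = m × ΔMB = 4.1667 × 96.6 ≈ 402.5032 billion.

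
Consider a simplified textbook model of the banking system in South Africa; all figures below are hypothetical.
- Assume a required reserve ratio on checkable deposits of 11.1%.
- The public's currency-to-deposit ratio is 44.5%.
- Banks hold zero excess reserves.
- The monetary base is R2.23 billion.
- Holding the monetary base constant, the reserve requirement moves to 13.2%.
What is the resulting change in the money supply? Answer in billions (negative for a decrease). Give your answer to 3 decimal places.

Initially m₁ = (1 + 0.445) / (0.111 + 0.445) ≈ 2.59892, so M₁ = 2.59892 × 2.23 ≈ 5.7956 billion.
After the change m₂ = (1 + 0.445) / (0.132 + 0.445) ≈ 2.50433, so M₂ = 2.50433 × 2.23 ≈ 5.5847 billion.
ΔM = M₂ − M₁ = 5.5847 − 5.7956 = -0.2109 billion.

-0.211 billion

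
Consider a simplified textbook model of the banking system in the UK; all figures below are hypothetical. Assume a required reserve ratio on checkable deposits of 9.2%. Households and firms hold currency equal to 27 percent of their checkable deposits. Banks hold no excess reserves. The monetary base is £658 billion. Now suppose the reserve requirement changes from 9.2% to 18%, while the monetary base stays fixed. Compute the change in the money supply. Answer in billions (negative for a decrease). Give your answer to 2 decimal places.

-451.43 billion

Initially m₁ = (1 + 0.27) / (0.092 + 0.27) ≈ 3.508287, so M₁ = 3.508287 × 658 ≈ 2308.4528 billion.
After the change m₂ = (1 + 0.27) / (0.18 + 0.27) ≈ 2.822222, so M₂ = 2.822222 × 658 ≈ 1857.0221 billion.
ΔM = M₂ − M₁ = 1857.0221 − 2308.4528 = -451.4307 billion.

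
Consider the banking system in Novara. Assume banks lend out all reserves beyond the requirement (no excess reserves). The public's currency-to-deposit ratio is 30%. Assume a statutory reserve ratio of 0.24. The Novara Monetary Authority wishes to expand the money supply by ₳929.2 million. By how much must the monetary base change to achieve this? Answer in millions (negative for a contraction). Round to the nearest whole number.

₳386 million

The money multiplier is m = (1 + c) / (rr + c) = (1 + 0.3) / (0.24 + 0.3) ≈ 2.4074.
ΔMB = ΔM / m = (+929.2) / 2.4074 ≈ 385.9766 million.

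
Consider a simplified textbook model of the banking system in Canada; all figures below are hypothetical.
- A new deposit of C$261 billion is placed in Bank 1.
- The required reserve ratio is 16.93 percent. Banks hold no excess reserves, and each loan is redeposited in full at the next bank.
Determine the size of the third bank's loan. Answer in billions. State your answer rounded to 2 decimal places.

Each bank lends a fraction (1 − rr) = 0.8307 of the deposit it receives, so Bank 3 receives 261·0.8307^2 and lends 261·0.8307^3 ≈ 149.6143 billion.

C$149.61 billion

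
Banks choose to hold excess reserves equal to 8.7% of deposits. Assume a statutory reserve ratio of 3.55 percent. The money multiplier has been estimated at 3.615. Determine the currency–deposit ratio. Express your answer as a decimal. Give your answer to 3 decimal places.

0.213

Using m = 3.615. From m = (1 + c)/(c + rr + e), rearranging gives 1 + c = m·(c + rr + e), so c·(1 − m) = m·(rr + e) − 1.
Hence c = [m·(rr + e) − 1]/(1 − m) = [3.615 × (0.0355 + 0.087) − 1] / (1 − 3.615) ≈ 0.213064.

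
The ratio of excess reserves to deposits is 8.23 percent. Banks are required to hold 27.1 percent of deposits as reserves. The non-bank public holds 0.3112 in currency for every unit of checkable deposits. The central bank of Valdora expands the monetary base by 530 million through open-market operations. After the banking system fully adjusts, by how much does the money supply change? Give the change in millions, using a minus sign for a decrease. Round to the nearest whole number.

1046 million

The money multiplier is m = (1 + c) / (rr + e + c) = (1 + 0.3112) / (0.271 + 0.0823 + 0.3112) ≈ 1.9732.
The purchase adds 530 million of base, so ΔM = m × ΔMB = 1.9732 × (+530) = 1045.796 million.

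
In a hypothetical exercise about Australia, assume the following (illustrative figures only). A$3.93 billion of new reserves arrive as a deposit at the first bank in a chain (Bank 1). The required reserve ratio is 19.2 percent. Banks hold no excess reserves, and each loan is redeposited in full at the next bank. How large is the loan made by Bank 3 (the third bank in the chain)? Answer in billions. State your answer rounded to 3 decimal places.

Each bank lends a fraction (1 − rr) = 0.8080 of the deposit it receives, so Bank 3 receives 3.93·0.8080^2 and lends 3.93·0.8080^3 ≈ 2.0731 billion.

A$2.073 billion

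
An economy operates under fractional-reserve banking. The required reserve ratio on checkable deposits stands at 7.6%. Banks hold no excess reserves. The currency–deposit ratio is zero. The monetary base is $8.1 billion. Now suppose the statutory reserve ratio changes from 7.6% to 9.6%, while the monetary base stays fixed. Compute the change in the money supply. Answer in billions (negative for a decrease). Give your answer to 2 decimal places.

Initially m₁ = 1 / (0.076) ≈ 13.1579, so M₁ = 13.1579 × 8.1 ≈ 106.579 billion.
After the change m₂ = 1 / (0.096) ≈ 10.4167, so M₂ = 10.4167 × 8.1 ≈ 84.3753 billion.
ΔM = M₂ − M₁ = 84.3753 − 106.579 = -22.2037 billion.

-22.20 billion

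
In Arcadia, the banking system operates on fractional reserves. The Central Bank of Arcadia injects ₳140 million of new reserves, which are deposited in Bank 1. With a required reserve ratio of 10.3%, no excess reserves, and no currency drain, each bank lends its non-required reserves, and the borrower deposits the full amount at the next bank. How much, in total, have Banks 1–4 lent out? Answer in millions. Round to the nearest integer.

Bank i lends (1 − rr)^i of the original deposit: Bank 1 lends 140·0.8970 = 125.5800, Bank 2 lends 140·0.8970² ≈ 112.6453, and so on.
Summing a geometric series: total = 140·[0.8970·(1 − 0.8970^4) / (1 − 0.8970)] ≈ 429.9034 million.

₳430 million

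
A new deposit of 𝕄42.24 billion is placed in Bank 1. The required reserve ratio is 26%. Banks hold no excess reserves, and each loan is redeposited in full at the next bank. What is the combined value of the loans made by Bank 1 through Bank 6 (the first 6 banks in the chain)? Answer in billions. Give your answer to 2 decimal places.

Bank i lends (1 − rr)^i of the original deposit: Bank 1 lends 42.24·0.7400 = 31.2576, Bank 2 lends 42.24·0.7400² ≈ 23.1306, and so on.
Summing a geometric series: total = 42.24·[0.7400·(1 − 0.7400^6) / (1 − 0.7400)] ≈ 100.4804 billion.

𝕄100.48 billion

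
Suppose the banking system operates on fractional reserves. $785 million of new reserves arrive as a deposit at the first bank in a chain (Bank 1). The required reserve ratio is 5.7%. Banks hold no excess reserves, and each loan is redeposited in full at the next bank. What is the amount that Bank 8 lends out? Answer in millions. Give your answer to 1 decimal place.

$490.9 million

Each bank lends a fraction (1 − rr) = 0.9430 of the deposit it receives, so Bank 8 receives 785·0.9430^7 and lends 785·0.9430^8 ≈ 490.8663 million.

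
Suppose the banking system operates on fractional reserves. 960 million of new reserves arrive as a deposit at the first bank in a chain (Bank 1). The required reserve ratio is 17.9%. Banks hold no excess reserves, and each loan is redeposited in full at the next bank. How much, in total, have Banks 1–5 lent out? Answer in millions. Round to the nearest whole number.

2761 million

Bank i lends (1 − rr)^i of the original deposit: Bank 1 lends 960·0.8210 = 788.1600, Bank 2 lends 960·0.8210² ≈ 647.0794, and so on.
Summing a geometric series: total = 960·[0.8210·(1 − 0.8210^5) / (1 − 0.8210)] ≈ 2760.7353 million.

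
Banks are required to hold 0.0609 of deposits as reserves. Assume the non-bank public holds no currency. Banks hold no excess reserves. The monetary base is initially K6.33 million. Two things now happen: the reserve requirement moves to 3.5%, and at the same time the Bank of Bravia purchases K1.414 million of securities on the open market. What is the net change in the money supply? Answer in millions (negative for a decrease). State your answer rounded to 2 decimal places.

K117.32 million

Before: m₁ = 1 / (0.0609) ≈ 16.4204, MB₁ = 6.33, so M₁ = 16.4204 × 6.33 ≈ 103.9411 million.
After: m₂ = 1 / (0.035) ≈ 28.5714, MB₂ = 6.33 + 1.414 = 7.744, so M₂ = 28.5714 × 7.744 ≈ 221.2569 million.
ΔM = M₂ − M₁ = 221.2569 − 103.9411 = 117.3158 million.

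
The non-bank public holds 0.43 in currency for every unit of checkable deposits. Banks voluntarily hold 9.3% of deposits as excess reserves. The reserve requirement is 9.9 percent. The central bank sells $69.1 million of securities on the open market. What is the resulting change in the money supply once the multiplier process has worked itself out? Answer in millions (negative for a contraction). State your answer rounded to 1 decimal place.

The money multiplier is m = (1 + c) / (rr + e + c) = (1 + 0.43) / (0.099 + 0.093 + 0.43) ≈ 2.2990.
The sale removes 69.1 million of base, so ΔM = m × ΔMB = 2.2990 × (−69.1) = -158.8609 million.

-158.9 million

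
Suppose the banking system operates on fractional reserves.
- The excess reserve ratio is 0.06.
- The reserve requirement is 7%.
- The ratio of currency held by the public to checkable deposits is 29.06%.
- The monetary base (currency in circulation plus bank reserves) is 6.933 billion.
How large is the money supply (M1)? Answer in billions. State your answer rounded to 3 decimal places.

The money multiplier is m = (1 + c) / (rr + e + c) = (1 + 0.2906) / (0.07 + 0.06 + 0.2906) ≈ 3.06847.
So M = m × MB = 3.06847 × 6.933 ≈ 21.2737 billion.

21.274 billion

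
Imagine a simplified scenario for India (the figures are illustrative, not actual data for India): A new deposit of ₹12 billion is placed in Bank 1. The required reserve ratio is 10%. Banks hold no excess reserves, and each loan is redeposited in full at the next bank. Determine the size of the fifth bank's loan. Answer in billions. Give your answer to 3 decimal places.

Each bank lends a fraction (1 − rr) = 0.9000 of the deposit it receives, so Bank 5 receives 12·0.9000^4 and lends 12·0.9000^5 ≈ 7.0859 billion.

₹7.086 billion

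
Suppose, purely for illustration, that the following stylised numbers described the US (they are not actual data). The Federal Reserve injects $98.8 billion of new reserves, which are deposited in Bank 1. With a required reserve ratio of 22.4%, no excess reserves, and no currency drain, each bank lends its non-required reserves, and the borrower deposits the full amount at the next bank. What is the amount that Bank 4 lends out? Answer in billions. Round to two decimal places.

$35.83 billion

Each bank lends a fraction (1 − rr) = 0.7760 of the deposit it receives, so Bank 4 receives 98.8·0.7760^3 and lends 98.8·0.7760^4 ≈ 35.8265 billion.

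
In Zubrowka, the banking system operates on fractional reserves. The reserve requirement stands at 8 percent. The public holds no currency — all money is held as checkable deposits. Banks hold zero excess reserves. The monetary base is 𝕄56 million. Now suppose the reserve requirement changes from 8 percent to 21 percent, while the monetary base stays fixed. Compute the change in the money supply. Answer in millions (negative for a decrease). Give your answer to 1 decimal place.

Initially m₁ = 1 / (0.08) = 12.5, so M₁ = 12.5 × 56 = 700 million.
After the change m₂ = 1 / (0.21) ≈ 4.7619, so M₂ = 4.7619 × 56 = 266.6664 million.
ΔM = M₂ − M₁ = 266.6664 − 700 = -433.3336 million.

-433.3 million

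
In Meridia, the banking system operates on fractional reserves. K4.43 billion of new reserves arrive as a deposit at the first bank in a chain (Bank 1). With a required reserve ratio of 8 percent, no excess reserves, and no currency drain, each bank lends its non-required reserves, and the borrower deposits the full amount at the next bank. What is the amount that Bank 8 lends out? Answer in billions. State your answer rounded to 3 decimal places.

Each bank lends a fraction (1 − rr) = 0.9200 of the deposit it receives, so Bank 8 receives 4.43·0.9200^7 and lends 4.43·0.9200^8 ≈ 2.2736 billion.

K2.274 billion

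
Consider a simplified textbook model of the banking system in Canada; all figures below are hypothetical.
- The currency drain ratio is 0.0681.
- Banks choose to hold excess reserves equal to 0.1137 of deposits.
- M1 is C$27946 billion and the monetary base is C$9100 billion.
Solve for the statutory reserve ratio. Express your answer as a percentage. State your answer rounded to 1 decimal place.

Using m = M/MB = 27946/9100 ≈ 3.070989. Since m = (1 + c)/(c + rr + e), the denominator satisfies c + rr + e = (1 + c)/m = (1 + 0.0681) / 3.070989 ≈ 0.347803.
With c = 0.0681 and e = 0.1137, the statutory reserve ratio is 0.347803 − 0.0681 − 0.1137 = 0.166003.

16.6%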